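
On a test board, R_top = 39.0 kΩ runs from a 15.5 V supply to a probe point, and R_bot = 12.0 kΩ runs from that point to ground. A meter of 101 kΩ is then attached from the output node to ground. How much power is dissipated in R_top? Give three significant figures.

P ≈ 3.79 mW

Total resistance from the source is R_top + (R_bot‖R_L) = 49.73 kΩ, so I = 15.5/49.73 kΩ = 0.3117 mA.
P = I²·R_top = (0.3117 mA)² × 39.0 kΩ = 3.79 mW.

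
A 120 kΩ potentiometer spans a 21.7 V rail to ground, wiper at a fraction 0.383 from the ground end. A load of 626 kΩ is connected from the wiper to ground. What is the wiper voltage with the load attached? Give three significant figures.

The wiper splits the pot into (1−α)R = 74.04 kΩ above and αR = 45.96 kΩ below.
Lower section ‖ load = 42.82 kΩ.
V_wiper = 21.7 × 42.82/(74.04 + 42.82) = 7.95 V.

V ≈ 7.95 V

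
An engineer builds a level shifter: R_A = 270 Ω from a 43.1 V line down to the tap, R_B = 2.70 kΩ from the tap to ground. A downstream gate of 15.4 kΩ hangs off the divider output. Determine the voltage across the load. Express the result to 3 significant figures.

The load sits in parallel with R_B: R_B‖R_L = (2700 × 15400) / (2700 + 15400) = 2297 Ω.
V_out = 43.1 × 2297 / (270 + 2297) = 43.1 × 2297/2567 = 38.6 V.
(Unloaded it would have been 39.2 V.)

V_out ≈ 38.6 V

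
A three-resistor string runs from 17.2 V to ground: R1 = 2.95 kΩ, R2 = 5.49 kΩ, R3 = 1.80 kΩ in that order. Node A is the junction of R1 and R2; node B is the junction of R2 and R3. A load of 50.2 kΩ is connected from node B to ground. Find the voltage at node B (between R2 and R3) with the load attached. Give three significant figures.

V ≈ 2.94 V

At node B, R3 is in parallel with the load: R3‖R_L = 1.738 kΩ.
Below node A the resistance is R2 + (R3‖R_L) = 7.228 kΩ, so V_A = 17.2 × 7.228/10.18 = 12.21 V.
Then V_B = V_A × (R3‖R_L)/(R2 + R3‖R_L) = 12.21 × 1.738/7.228 = 2.94 V.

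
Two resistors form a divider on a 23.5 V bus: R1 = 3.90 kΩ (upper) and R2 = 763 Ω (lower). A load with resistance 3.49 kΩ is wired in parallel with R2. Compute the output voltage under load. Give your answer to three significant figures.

V_out ≈ 3.25 V

The load sits in parallel with R2: R2‖R_L = (763 × 3490) / (763 + 3490) = 626.1 Ω.
V_out = 23.5 × 626.1 / (3900 + 626.1) = 23.5 × 626.1/4526 = 3.25 V.
(Unloaded it would have been 3.85 V.)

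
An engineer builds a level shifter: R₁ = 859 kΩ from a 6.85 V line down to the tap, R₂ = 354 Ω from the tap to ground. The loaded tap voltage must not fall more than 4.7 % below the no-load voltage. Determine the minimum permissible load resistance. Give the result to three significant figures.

R_L(min) ≈ 7.17 kΩ

Output resistance R_th = R₁‖R₂ = (859000 × 354)/859400 = 353.9 Ω.
The fractional drop is R_th/(R_th + R_L); requiring this ≤ 0.0470 gives R_L ≥ R_th(1/0.0470 − 1) = 353.9 × 20.28 = 7.17 kΩ.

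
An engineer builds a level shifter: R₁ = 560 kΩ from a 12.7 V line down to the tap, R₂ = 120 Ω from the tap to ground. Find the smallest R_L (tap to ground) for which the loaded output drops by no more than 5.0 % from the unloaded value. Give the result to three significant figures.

R_L(min) ≈ 2.28 kΩ

Output resistance R_th = R₁‖R₂ = (560000 × 120)/560100 = 120.0 Ω.
The fractional drop is R_th/(R_th + R_L); requiring this ≤ 0.0500 gives R_L ≥ R_th(1/0.0500 − 1) = 120.0 × 19.00 = 2.28 kΩ.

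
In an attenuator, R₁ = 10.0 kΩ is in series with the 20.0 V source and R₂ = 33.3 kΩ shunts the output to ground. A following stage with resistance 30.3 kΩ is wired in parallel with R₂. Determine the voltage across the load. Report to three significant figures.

The load sits in parallel with R₂: R₂‖R_L = (33.3 × 30.3) / (33.3 + 30.3) = 15.86 kΩ.
V_out = 20.0 × 15.86 / (10.0 + 15.86) = 20.0 × 15.86/25.86 = 12.3 V.

V_out ≈ 12.3 V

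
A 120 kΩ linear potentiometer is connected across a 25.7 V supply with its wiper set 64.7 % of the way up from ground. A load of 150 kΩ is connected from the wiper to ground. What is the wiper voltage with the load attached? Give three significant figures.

V ≈ 14.1 V

The wiper splits the pot into (1−α)R = 42.36 kΩ above and αR = 77.64 kΩ below.
Lower section ‖ load = 51.16 kΩ.
V_wiper = 25.7 × 51.16/(42.36 + 51.16) = 14.1 V.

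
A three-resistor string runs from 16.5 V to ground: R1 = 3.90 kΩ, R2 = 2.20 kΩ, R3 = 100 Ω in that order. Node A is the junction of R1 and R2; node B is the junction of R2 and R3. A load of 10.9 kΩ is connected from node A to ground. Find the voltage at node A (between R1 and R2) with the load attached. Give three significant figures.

Below node A the series string R2+R3 = 2300 Ω sits in parallel with the 10900 Ω load: 1899 Ω.
V_A = 16.5 × 1899/(3900 + 1899) = 5.40 V.

V ≈ 5.40 V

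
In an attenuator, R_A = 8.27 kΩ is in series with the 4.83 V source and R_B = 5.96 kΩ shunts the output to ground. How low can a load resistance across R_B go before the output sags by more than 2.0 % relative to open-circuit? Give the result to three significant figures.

Output resistance R_th = R_A‖R_B = (8.27 × 5.96)/14.23 = 3.464 kΩ.
The fractional drop is R_th/(R_th + R_L); requiring this ≤ 0.0200 gives R_L ≥ R_th(1/0.0200 − 1) = 3.464 × 49.00 = 170 kΩ.

R_L(min) ≈ 170 kΩ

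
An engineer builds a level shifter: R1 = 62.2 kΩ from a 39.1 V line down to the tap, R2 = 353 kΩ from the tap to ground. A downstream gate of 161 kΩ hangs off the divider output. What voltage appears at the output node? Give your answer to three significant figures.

The load sits in parallel with R2: R2‖R_L = (353 × 161) / (353 + 161) = 110.6 kΩ.
V_out = 39.1 × 110.6 / (62.2 + 110.6) = 39.1 × 110.6/172.8 = 25.0 V.

V_out ≈ 25.0 V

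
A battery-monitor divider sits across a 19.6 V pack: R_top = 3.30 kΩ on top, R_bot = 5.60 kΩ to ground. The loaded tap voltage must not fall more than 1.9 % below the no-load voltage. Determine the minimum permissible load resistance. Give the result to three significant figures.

Output resistance R_th = R_top‖R_bot = (3.30 × 5.60)/8.900 = 2.076 kΩ.
The fractional drop is R_th/(R_th + R_L); requiring this ≤ 0.0190 gives R_L ≥ R_th(1/0.0190 − 1) = 2.076 × 51.63 = 107 kΩ.

R_L(min) ≈ 107 kΩ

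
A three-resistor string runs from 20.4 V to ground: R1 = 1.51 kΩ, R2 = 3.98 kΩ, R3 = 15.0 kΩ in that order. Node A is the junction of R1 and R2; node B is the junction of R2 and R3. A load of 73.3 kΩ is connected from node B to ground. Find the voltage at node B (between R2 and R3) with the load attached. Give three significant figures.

V ≈ 14.2 V

At node B, R3 is in parallel with the load: R3‖R_L = 12.45 kΩ.
Below node A the resistance is R2 + (R3‖R_L) = 16.43 kΩ, so V_A = 20.4 × 16.43/17.94 = 18.68 V.
Then V_B = V_A × (R3‖R_L)/(R2 + R3‖R_L) = 18.68 × 12.45/16.43 = 14.2 V.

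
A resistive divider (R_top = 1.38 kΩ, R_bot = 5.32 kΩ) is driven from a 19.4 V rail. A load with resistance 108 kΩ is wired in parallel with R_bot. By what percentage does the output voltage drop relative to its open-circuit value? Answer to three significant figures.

The divider's output (Thévenin) resistance is R_top‖R_bot = 1.096 kΩ.
Fractional drop under load = R_th/(R_th + R_L) = 1.096 / (1.096 + 108) = 0.01004.
So the output falls by 1.00 %.

1.00 %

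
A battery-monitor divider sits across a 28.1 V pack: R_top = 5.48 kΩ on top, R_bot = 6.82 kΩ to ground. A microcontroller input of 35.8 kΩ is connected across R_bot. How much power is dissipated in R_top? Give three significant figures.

P ≈ 34.4 mW

Total resistance from the source is R_top + (R_bot‖R_L) = 11.21 kΩ, so I = 28.1/11.21 kΩ = 2.507 mA.
P = I²·R_top = (2.507 mA)² × 5.48 kΩ = 34.4 mW.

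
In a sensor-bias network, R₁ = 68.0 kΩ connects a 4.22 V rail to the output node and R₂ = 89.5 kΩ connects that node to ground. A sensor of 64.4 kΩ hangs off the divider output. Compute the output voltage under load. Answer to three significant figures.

V_out ≈ 1.50 V

The load sits in parallel with R₂: R₂‖R_L = (89.5 × 64.4) / (89.5 + 64.4) = 37.45 kΩ.
V_out = 4.22 × 37.45 / (68.0 + 37.45) = 4.22 × 37.45/105.5 = 1.50 V.
(Unloaded it would have been 2.40 V.)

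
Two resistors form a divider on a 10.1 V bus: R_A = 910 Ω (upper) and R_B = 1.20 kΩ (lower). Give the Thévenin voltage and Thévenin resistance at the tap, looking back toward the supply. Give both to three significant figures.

V_th is the open-circuit tap voltage: 10.1 × 1200/(910 + 1200) = 5.74 V.
With the supply zeroed, R_A and R_B appear in parallel from the tap: R_th = R_A‖R_B = (910 × 1200)/2110 = 518 Ω.

V_th = 5.74 V, R_th = 518 Ω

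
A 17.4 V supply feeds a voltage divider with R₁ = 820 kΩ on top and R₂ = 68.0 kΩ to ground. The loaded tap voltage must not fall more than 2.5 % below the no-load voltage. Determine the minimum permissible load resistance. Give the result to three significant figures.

Output resistance R_th = R₁‖R₂ = (820 × 68.0)/888.0 = 62.79 kΩ.
The fractional drop is R_th/(R_th + R_L); requiring this ≤ 0.0250 gives R_L ≥ R_th(1/0.0250 − 1) = 62.79 × 39.00 = 2.45 MΩ.

R_L(min) ≈ 2.45 MΩ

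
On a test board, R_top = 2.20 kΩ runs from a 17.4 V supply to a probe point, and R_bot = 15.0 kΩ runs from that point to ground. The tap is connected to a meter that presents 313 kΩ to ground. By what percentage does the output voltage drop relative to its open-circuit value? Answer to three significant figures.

0.609 %

The divider's output (Thévenin) resistance is R_top‖R_bot = 1.919 kΩ.
Fractional drop under load = R_th/(R_th + R_L) = 1.919 / (1.919 + 313) = 0.006092.
So the output falls by 0.609 %.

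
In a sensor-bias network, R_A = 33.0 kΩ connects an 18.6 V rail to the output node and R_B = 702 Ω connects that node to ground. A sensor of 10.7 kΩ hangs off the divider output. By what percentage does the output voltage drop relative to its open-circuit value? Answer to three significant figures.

The divider's output (Thévenin) resistance is R_A‖R_B = 687.4 Ω.
Fractional drop under load = R_th/(R_th + R_L) = 687.4 / (687.4 + 10700) = 0.06036.
So the output falls by 6.04 %.

6.04 %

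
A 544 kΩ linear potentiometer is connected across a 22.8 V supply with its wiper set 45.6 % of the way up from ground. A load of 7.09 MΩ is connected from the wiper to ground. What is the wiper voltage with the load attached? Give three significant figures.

The wiper splits the pot into (1−α)R = 295.9 kΩ above and αR = 248.1 kΩ below.
Lower section ‖ load = 239.7 kΩ.
V_wiper = 22.8 × 239.7/(295.9 + 239.7) = 10.2 V.

V ≈ 10.2 V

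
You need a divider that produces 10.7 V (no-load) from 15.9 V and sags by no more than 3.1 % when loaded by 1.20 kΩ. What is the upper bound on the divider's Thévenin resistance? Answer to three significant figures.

R_th ≤ 38.4 Ω

Loading drop = R_th/(R_th + R_L) ≤ 0.0310, so R_th ≤ R_L · ε/(1−ε) = 1.20 kΩ × 0.0310/0.9690 = 38.4 Ω.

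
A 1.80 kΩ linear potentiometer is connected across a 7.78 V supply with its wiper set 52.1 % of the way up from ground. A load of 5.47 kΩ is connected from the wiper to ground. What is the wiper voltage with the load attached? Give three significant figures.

V ≈ 3.75 V

The wiper splits the pot into (1−α)R = 862.2 Ω above and αR = 937.8 Ω below.
Lower section ‖ load = 800.6 Ω.
V_wiper = 7.78 × 800.6/(862.2 + 800.6) = 3.75 V.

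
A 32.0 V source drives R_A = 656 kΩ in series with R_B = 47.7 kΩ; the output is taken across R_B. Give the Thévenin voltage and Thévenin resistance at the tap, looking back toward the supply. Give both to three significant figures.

V_th is the open-circuit tap voltage: 32.0 × 47.7/(656 + 47.7) = 2.17 V.
With the supply zeroed, R_A and R_B appear in parallel from the tap: R_th = R_A‖R_B = (656 × 47.7)/703.7 = 44.5 kΩ.

V_th = 2.17 V, R_th = 44.5 kΩ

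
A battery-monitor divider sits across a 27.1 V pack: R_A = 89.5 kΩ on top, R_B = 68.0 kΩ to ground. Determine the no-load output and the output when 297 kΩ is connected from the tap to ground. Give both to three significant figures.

Open-circuit: V = 27.1 × 68.0/(89.5 + 68.0) = 11.7 V.
With the load, R_B becomes R_B‖R_L = 55.33 kΩ, so V = 27.1 × 55.33/144.8 = 10.4 V.

Unloaded: 11.7 V; loaded: 10.4 V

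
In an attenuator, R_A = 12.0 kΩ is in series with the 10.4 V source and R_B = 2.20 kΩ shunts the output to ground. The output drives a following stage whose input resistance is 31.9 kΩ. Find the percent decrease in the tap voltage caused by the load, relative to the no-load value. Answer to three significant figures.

5.51 %

The divider's output (Thévenin) resistance is R_A‖R_B = 1.859 kΩ.
Fractional drop under load = R_th/(R_th + R_L) = 1.859 / (1.859 + 31.9) = 0.05507.
So the output falls by 5.51 %.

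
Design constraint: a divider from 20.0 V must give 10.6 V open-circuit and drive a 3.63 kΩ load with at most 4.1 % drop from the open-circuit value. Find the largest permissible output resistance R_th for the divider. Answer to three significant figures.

R_th ≤ 155 Ω

Loading drop = R_th/(R_th + R_L) ≤ 0.0410, so R_th ≤ R_L · ε/(1−ε) = 3.63 kΩ × 0.0410/0.9590 = 155 Ω.
(Any R1, R2 with R2/(R1+R2) = 0.530 and R1‖R2 ≤ 155 Ω will meet the spec.)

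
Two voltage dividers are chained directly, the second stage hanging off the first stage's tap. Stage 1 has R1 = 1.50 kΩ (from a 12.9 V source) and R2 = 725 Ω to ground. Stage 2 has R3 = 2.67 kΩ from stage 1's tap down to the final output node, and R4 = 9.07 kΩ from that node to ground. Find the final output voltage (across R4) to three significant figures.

V_out ≈ 3.12 V

Stage 2 presents R3+R4 = 11740 Ω as a load on stage 1's tap.
Stage 1's lower leg becomes R2‖(R3+R4) = 682.8 Ω, so V_mid = 12.9 × 682.8/2183 = 4.035 V.
Stage 2 is itself unloaded: V_out = V_mid × R4/(R3+R4) = 4.035 × 9070/11740 = 3.12 V.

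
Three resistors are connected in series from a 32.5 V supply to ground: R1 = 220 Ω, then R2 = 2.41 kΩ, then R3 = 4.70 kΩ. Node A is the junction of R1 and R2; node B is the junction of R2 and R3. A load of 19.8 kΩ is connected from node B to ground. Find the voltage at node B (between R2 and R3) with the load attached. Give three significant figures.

At node B, R3 is in parallel with the load: R3‖R_L = 3798 Ω.
Below node A the resistance is R2 + (R3‖R_L) = 6208 Ω, so V_A = 32.5 × 6208/6428 = 31.39 V.
Then V_B = V_A × (R3‖R_L)/(R2 + R3‖R_L) = 31.39 × 3798/6208 = 19.2 V.

V ≈ 19.2 V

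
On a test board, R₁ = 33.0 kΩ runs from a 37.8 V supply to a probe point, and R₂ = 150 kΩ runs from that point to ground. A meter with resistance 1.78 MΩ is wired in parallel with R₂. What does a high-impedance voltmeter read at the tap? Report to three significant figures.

The load sits in parallel with R₂: R₂‖R_L = (150 × 1780) / (150 + 1780) = 138.3 kΩ.
V_out = 37.8 × 138.3 / (33.0 + 138.3) = 37.8 × 138.3/171.3 = 30.5 V.

V_out ≈ 30.5 V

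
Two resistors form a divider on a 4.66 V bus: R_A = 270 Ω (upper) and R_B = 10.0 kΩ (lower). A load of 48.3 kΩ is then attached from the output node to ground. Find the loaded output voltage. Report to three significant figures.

V_out ≈ 4.51 V

The load sits in parallel with R_B: R_B‖R_L = (10000 × 48300) / (10000 + 48300) = 8285 Ω.
V_out = 4.66 × 8285 / (270 + 8285) = 4.66 × 8285/8555 = 4.51 V.
(Unloaded it would have been 4.54 V.)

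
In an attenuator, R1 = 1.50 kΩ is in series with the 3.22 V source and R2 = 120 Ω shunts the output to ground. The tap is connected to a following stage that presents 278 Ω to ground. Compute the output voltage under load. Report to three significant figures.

The load sits in parallel with R2: R2‖R_L = (120 × 278) / (120 + 278) = 83.82 Ω.
V_out = 3.22 × 83.82 / (1500 + 83.82) = 3.22 × 83.82/1584 = 0.170 V.

V_out ≈ 0.170 V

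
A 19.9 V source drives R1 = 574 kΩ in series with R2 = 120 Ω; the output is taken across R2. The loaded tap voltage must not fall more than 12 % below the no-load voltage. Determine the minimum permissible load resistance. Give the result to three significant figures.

R_L(min) ≈ 880 Ω

Output resistance R_th = R1‖R2 = (574000 × 120)/574100 = 120.0 Ω.
The fractional drop is R_th/(R_th + R_L); requiring this ≤ 0.120 gives R_L ≥ R_th(1/0.120 − 1) = 120.0 × 7.333 = 880 Ω.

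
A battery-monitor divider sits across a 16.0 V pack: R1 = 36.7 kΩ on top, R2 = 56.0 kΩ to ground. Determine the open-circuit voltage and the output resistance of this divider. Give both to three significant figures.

V_th is the open-circuit tap voltage: 16.0 × 56.0/(36.7 + 56.0) = 9.67 V.
With the supply zeroed, R1 and R2 appear in parallel from the tap: R_th = R1‖R2 = (36.7 × 56.0)/92.70 = 22.2 kΩ.

V_th = 9.67 V, R_th = 22.2 kΩ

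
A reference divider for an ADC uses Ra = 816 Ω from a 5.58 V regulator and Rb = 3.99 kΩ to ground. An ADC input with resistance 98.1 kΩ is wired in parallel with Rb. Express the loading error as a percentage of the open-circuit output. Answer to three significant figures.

0.686 %

The divider's output (Thévenin) resistance is Ra‖Rb = 677.5 Ω.
Fractional drop under load = R_th/(R_th + R_L) = 677.5 / (677.5 + 98100) = 0.006858.
So the output falls by 0.686 %.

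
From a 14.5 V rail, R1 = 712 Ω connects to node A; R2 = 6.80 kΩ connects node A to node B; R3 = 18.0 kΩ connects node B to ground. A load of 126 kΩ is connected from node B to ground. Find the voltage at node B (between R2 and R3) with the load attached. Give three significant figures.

V ≈ 9.82 V

At node B, R3 is in parallel with the load: R3‖R_L = 15750 Ω.
Below node A the resistance is R2 + (R3‖R_L) = 22550 Ω, so V_A = 14.5 × 22550/23260 = 14.06 V.
Then V_B = V_A × (R3‖R_L)/(R2 + R3‖R_L) = 14.06 × 15750/22550 = 9.82 V.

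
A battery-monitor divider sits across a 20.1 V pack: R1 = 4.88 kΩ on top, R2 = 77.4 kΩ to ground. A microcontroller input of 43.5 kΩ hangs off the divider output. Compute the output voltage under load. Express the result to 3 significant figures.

V_out ≈ 17.1 V

The load sits in parallel with R2: R2‖R_L = (77.4 × 43.5) / (77.4 + 43.5) = 27.85 kΩ.
V_out = 20.1 × 27.85 / (4.88 + 27.85) = 20.1 × 27.85/32.73 = 17.1 V.
(Unloaded it would have been 18.9 V.)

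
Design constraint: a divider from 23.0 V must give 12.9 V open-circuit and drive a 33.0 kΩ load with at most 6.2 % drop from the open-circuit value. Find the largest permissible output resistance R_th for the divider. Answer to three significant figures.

Loading drop = R_th/(R_th + R_L) ≤ 0.0620, so R_th ≤ R_L · ε/(1−ε) = 33.0 kΩ × 0.0620/0.9380 = 2.18 kΩ.

R_th ≤ 2.18 kΩ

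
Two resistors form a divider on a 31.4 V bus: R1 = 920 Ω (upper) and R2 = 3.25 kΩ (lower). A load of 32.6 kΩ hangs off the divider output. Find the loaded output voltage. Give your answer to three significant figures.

V_out ≈ 23.9 V

The load sits in parallel with R2: R2‖R_L = (3250 × 32600) / (3250 + 32600) = 2955 Ω.
V_out = 31.4 × 2955 / (920 + 2955) = 31.4 × 2955/3875 = 23.9 V.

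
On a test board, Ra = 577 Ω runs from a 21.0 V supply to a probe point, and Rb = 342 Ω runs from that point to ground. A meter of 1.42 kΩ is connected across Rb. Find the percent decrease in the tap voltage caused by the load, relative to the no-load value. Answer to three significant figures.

13.1 %

Unloaded V = 21.0 × 342/919.0 = 7.8150 V.
Loaded: Rb‖R_L = 275.6 Ω, giving V = 21.0 × 275.6/852.6 = 6.7885 V.
Drop = (7.8150 − 6.7885) / 7.8150 = 13.1 %.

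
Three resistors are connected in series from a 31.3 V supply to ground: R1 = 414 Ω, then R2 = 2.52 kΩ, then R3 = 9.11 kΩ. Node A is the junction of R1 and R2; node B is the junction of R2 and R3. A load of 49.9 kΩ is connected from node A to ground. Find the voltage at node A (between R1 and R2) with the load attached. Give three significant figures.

V ≈ 30.0 V

Below node A the series string R2+R3 = 11630 Ω sits in parallel with the 49900 Ω load: 9432 Ω.
V_A = 31.3 × 9432/(414 + 9432) = 30.0 V.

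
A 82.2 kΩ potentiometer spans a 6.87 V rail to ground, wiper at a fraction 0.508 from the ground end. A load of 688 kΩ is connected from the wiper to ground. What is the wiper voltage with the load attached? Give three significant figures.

V ≈ 3.39 V

The wiper splits the pot into (1−α)R = 40.44 kΩ above and αR = 41.76 kΩ below.
Lower section ‖ load = 39.37 kΩ.
V_wiper = 6.87 × 39.37/(40.44 + 39.37) = 3.39 V.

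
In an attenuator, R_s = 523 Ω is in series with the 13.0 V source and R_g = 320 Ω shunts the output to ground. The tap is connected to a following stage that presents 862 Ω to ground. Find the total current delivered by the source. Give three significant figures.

I ≈ 17.2 mA

R_g‖R_L = 233.4 Ω, so the source sees R_s + R_g‖R_L = 756.4 Ω.
I = 13.0 V / 756.4 Ω = 17.2 mA.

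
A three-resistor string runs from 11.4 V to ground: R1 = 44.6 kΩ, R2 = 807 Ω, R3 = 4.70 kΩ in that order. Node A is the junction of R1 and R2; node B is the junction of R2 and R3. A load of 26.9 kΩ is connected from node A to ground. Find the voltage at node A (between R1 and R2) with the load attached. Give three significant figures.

Below node A the series string R2+R3 = 5507 Ω sits in parallel with the 26900 Ω load: 4571 Ω.
V_A = 11.4 × 4571/(44600 + 4571) = 1.06 V.

V ≈ 1.06 V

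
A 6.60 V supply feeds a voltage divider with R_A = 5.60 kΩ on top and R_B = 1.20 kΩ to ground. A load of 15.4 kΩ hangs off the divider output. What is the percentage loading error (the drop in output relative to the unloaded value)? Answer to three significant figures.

The divider's output (Thévenin) resistance is R_A‖R_B = 0.9882 kΩ.
Fractional drop under load = R_th/(R_th + R_L) = 0.9882 / (0.9882 + 15.4) = 0.06030.
So the output falls by 6.03 %.

6.03 %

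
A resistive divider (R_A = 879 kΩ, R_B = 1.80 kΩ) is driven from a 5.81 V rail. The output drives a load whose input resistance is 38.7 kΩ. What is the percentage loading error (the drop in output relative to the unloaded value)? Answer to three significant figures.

4.44 %

The divider's output (Thévenin) resistance is R_A‖R_B = 1.796 kΩ.
Fractional drop under load = R_th/(R_th + R_L) = 1.796 / (1.796 + 38.7) = 0.04436.
So the output falls by 4.44 %.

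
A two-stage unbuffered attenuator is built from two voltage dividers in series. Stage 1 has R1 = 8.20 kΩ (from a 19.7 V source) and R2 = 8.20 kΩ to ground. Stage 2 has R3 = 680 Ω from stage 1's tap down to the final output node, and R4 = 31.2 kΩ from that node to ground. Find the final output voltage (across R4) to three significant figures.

V_out ≈ 8.54 V

Stage 2 presents R3+R4 = 31880 Ω as a load on stage 1's tap.
Stage 1's lower leg becomes R2‖(R3+R4) = 6522 Ω, so V_mid = 19.7 × 6522/14720 = 8.728 V.
Stage 2 is itself unloaded: V_out = V_mid × R4/(R3+R4) = 8.728 × 31200/31880 = 8.54 V.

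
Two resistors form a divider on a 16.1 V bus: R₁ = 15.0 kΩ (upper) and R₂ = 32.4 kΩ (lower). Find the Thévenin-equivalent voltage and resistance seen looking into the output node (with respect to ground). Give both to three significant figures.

V_th = 11.0 V, R_th = 10.3 kΩ

V_th is the open-circuit tap voltage: 16.1 × 32.4/(15.0 + 32.4) = 11.0 V.
With the supply zeroed, R₁ and R₂ appear in parallel from the tap: R_th = R₁‖R₂ = (15.0 × 32.4)/47.40 = 10.3 kΩ.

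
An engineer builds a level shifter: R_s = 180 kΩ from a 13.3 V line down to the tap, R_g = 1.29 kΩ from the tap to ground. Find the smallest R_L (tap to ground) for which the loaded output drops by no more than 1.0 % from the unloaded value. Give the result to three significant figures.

R_L(min) ≈ 127 kΩ

Output resistance R_th = R_s‖R_g = (180 × 1.29)/181.3 = 1.281 kΩ.
The fractional drop is R_th/(R_th + R_L); requiring this ≤ 0.0100 gives R_L ≥ R_th(1/0.0100 − 1) = 1.281 × 99.00 = 127 kΩ.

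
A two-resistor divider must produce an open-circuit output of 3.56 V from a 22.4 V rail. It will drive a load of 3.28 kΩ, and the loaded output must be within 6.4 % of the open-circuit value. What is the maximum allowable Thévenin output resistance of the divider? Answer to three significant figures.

R_th ≤ 224 Ω

Loading drop = R_th/(R_th + R_L) ≤ 0.0640, so R_th ≤ R_L · ε/(1−ε) = 3.28 kΩ × 0.0640/0.9360 = 224 Ω.
(Any R1, R2 with R2/(R1+R2) = 0.159 and R1‖R2 ≤ 224 Ω will meet the spec.)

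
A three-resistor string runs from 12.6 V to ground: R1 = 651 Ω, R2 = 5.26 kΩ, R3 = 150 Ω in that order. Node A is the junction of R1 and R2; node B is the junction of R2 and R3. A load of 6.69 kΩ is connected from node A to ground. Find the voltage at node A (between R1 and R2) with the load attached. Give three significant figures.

V ≈ 10.3 V

Below node A the series string R2+R3 = 5410 Ω sits in parallel with the 6690 Ω load: 2991 Ω.
V_A = 12.6 × 2991/(651 + 2991) = 10.3 V.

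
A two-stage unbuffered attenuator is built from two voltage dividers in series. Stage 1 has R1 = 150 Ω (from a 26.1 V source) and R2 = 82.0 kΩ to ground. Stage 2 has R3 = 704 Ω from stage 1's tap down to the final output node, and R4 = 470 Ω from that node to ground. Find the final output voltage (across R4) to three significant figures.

Stage 2 presents R3+R4 = 1174 Ω as a load on stage 1's tap.
Stage 1's lower leg becomes R2‖(R3+R4) = 1157 Ω, so V_mid = 26.1 × 1157/1307 = 23.11 V.
Stage 2 is itself unloaded: V_out = V_mid × R4/(R3+R4) = 23.11 × 470/1174 = 9.25 V.

V_out ≈ 9.25 V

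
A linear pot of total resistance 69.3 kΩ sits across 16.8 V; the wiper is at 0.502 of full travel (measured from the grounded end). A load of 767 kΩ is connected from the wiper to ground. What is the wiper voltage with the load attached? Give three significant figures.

V ≈ 8.25 V

The wiper splits the pot into (1−α)R = 34.51 kΩ above and αR = 34.79 kΩ below.
Lower section ‖ load = 33.28 kΩ.
V_wiper = 16.8 × 33.28/(34.51 + 33.28) = 8.25 V.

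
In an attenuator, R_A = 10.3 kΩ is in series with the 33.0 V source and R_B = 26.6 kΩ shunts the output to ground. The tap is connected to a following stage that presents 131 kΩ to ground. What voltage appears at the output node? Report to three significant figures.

The load sits in parallel with R_B: R_B‖R_L = (26.6 × 131) / (26.6 + 131) = 22.11 kΩ.
V_out = 33.0 × 22.11 / (10.3 + 22.11) = 33.0 × 22.11/32.41 = 22.5 V.

V_out ≈ 22.5 V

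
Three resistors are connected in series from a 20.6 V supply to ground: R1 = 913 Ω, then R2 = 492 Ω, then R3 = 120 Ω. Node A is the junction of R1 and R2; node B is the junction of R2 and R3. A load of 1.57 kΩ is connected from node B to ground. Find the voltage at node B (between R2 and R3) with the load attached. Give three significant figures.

At node B, R3 is in parallel with the load: R3‖R_L = 111.5 Ω.
Below node A the resistance is R2 + (R3‖R_L) = 603.5 Ω, so V_A = 20.6 × 603.5/1516 = 8.198 V.
Then V_B = V_A × (R3‖R_L)/(R2 + R3‖R_L) = 8.198 × 111.5/603.5 = 1.51 V.

V ≈ 1.51 V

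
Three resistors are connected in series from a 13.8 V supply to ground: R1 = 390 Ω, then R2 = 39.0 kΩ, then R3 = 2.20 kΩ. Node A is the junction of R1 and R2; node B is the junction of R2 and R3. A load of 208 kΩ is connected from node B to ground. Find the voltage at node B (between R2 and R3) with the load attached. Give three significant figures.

V ≈ 0.723 V

At node B, R3 is in parallel with the load: R3‖R_L = 2177 Ω.
Below node A the resistance is R2 + (R3‖R_L) = 41180 Ω, so V_A = 13.8 × 41180/41570 = 13.67 V.
Then V_B = V_A × (R3‖R_L)/(R2 + R3‖R_L) = 13.67 × 2177/41180 = 0.723 V.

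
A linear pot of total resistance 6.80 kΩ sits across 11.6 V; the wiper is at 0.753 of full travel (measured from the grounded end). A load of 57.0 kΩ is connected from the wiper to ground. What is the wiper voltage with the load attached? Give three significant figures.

The wiper splits the pot into (1−α)R = 1.680 kΩ above and αR = 5.120 kΩ below.
Lower section ‖ load = 4.698 kΩ.
V_wiper = 11.6 × 4.698/(1.680 + 4.698) = 8.55 V.

V ≈ 8.55 V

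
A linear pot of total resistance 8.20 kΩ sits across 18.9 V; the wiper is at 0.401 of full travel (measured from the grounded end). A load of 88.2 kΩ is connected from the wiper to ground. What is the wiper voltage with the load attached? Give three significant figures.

V ≈ 7.41 V

The wiper splits the pot into (1−α)R = 4.912 kΩ above and αR = 3.288 kΩ below.
Lower section ‖ load = 3.170 kΩ.
V_wiper = 18.9 × 3.170/(4.912 + 3.170) = 7.41 V.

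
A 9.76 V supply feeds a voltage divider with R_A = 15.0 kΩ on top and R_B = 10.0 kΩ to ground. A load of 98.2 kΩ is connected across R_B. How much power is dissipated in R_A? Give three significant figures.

Total resistance from the source is R_A + (R_B‖R_L) = 24.08 kΩ, so I = 9.76/24.08 kΩ = 0.4054 mA.
P = I²·R_A = (0.4054 mA)² × 15.0 kΩ = 2.47 mW.

P ≈ 2.47 mW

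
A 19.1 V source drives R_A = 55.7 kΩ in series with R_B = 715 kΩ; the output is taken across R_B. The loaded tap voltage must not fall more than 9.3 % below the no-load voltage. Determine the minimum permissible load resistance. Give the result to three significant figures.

R_L(min) ≈ 504 kΩ

Output resistance R_th = R_A‖R_B = (55.7 × 715)/770.7 = 51.67 kΩ.
The fractional drop is R_th/(R_th + R_L); requiring this ≤ 0.0930 gives R_L ≥ R_th(1/0.0930 − 1) = 51.67 × 9.753 = 504 kΩ.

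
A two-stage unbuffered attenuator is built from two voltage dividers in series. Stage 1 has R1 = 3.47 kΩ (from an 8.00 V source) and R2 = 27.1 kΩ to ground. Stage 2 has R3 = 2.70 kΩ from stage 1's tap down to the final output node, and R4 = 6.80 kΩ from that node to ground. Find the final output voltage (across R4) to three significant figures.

Stage 2 presents R3+R4 = 9.500 kΩ as a load on stage 1's tap.
Stage 1's lower leg becomes R2‖(R3+R4) = 7.034 kΩ, so V_mid = 8.00 × 7.034/10.50 = 5.357 V.
Stage 2 is itself unloaded: V_out = V_mid × R4/(R3+R4) = 5.357 × 6.80/9.500 = 3.83 V.

V_out ≈ 3.83 V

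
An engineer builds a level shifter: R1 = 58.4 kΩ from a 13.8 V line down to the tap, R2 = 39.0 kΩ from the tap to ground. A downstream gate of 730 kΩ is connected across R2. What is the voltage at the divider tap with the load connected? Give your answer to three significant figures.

The load sits in parallel with R2: R2‖R_L = (39.0 × 730) / (39.0 + 730) = 37.02 kΩ.
V_out = 13.8 × 37.02 / (58.4 + 37.02) = 13.8 × 37.02/95.42 = 5.35 V.
(Unloaded it would have been 5.53 V.)

V_out ≈ 5.35 V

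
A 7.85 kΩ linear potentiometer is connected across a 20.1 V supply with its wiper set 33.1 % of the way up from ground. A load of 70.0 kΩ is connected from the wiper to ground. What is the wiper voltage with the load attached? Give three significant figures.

V ≈ 6.49 V

The wiper splits the pot into (1−α)R = 5.252 kΩ above and αR = 2.598 kΩ below.
Lower section ‖ load = 2.505 kΩ.
V_wiper = 20.1 × 2.505/(5.252 + 2.505) = 6.49 V.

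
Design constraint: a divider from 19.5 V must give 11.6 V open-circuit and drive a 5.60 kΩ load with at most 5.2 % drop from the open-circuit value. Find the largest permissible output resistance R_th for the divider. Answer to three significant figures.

R_th ≤ 307 Ω

Loading drop = R_th/(R_th + R_L) ≤ 0.0520, so R_th ≤ R_L · ε/(1−ε) = 5.60 kΩ × 0.0520/0.9480 = 307 Ω.
(Any R1, R2 with R2/(R1+R2) = 0.595 and R1‖R2 ≤ 307 Ω will meet the spec.)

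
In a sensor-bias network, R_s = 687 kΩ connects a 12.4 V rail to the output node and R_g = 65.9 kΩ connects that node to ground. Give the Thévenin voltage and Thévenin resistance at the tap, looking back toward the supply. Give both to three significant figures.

V_th is the open-circuit tap voltage: 12.4 × 65.9/(687 + 65.9) = 1.09 V.
With the supply zeroed, R_s and R_g appear in parallel from the tap: R_th = R_s‖R_g = (687 × 65.9)/752.9 = 60.1 kΩ.

V_th = 1.09 V, R_th = 60.1 kΩ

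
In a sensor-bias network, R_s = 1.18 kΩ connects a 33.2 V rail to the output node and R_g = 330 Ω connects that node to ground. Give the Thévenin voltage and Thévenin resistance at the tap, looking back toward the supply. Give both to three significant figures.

V_th = 7.26 V, R_th = 258 Ω

V_th is the open-circuit tap voltage: 33.2 × 330/(1180 + 330) = 7.26 V.
With the supply zeroed, R_s and R_g appear in parallel from the tap: R_th = R_s‖R_g = (1180 × 330)/1510 = 258 Ω.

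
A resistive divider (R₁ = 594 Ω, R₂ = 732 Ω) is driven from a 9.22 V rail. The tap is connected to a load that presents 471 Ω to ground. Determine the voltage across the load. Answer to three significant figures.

The load sits in parallel with R₂: R₂‖R_L = (732 × 471) / (732 + 471) = 286.6 Ω.
V_out = 9.22 × 286.6 / (594 + 286.6) = 9.22 × 286.6/880.6 = 3.00 V.

V_out ≈ 3.00 V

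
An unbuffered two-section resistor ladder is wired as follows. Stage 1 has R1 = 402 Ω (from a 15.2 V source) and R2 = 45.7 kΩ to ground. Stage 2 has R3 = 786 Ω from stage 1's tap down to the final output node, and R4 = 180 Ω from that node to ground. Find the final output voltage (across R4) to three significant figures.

Stage 2 presents R3+R4 = 966.0 Ω as a load on stage 1's tap.
Stage 1's lower leg becomes R2‖(R3+R4) = 946.0 Ω, so V_mid = 15.2 × 946.0/1348 = 10.67 V.
Stage 2 is itself unloaded: V_out = V_mid × R4/(R3+R4) = 10.67 × 180/966.0 = 1.99 V.

V_out ≈ 1.99 V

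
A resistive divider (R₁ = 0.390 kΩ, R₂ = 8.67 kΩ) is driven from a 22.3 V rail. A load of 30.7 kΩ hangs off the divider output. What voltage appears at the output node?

The load sits in parallel with R₂: R₂‖R_L = (8670 × 30700) / (8670 + 30700) = 6761 Ω.
V_out = 22.3 × 6761 / (390 + 6761) = 22.3 × 6761/7151 = 21.1 V.

V_out ≈ 21.1 V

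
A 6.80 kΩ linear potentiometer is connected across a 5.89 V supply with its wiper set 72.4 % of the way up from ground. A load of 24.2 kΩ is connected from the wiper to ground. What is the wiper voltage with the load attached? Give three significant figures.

The wiper splits the pot into (1−α)R = 1.877 kΩ above and αR = 4.923 kΩ below.
Lower section ‖ load = 4.091 kΩ.
V_wiper = 5.89 × 4.091/(1.877 + 4.091) = 4.04 V.

V ≈ 4.04 V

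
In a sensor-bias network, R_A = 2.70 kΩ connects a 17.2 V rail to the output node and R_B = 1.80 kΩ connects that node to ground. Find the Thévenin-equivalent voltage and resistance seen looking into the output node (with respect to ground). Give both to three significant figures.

V_th = 6.88 V, R_th = 1.08 kΩ

V_th is the open-circuit tap voltage: 17.2 × 1.80/(2.70 + 1.80) = 6.88 V.
With the supply zeroed, R_A and R_B appear in parallel from the tap: R_th = R_A‖R_B = (2.70 × 1.80)/4.500 = 1.08 kΩ.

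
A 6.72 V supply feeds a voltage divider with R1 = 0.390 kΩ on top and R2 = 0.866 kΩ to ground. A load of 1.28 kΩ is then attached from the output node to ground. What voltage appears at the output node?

V_out ≈ 3.83 V

The load sits in parallel with R2: R2‖R_L = (866 × 1280) / (866 + 1280) = 516.5 Ω.
V_out = 6.72 × 516.5 / (390 + 516.5) = 6.72 × 516.5/906.5 = 3.83 V.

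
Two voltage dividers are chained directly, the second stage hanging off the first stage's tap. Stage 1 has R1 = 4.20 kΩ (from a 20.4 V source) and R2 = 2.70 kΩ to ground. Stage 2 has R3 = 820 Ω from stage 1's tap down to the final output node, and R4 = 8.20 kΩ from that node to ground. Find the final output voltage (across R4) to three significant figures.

V_out ≈ 6.14 V

Stage 2 presents R3+R4 = 9020 Ω as a load on stage 1's tap.
Stage 1's lower leg becomes R2‖(R3+R4) = 2078 Ω, so V_mid = 20.4 × 2078/6278 = 6.752 V.
Stage 2 is itself unloaded: V_out = V_mid × R4/(R3+R4) = 6.752 × 8200/9020 = 6.14 V.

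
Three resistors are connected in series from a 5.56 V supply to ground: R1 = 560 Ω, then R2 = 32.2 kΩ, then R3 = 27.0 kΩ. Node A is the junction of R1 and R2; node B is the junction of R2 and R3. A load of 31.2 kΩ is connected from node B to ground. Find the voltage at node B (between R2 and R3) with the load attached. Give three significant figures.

V ≈ 1.70 V

At node B, R3 is in parallel with the load: R3‖R_L = 14470 Ω.
Below node A the resistance is R2 + (R3‖R_L) = 46670 Ω, so V_A = 5.56 × 46670/47230 = 5.494 V.
Then V_B = V_A × (R3‖R_L)/(R2 + R3‖R_L) = 5.494 × 14470/46670 = 1.70 V.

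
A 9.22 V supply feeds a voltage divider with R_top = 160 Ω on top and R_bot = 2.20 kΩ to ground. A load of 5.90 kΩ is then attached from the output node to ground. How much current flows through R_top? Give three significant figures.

R_bot‖R_L = 1602 Ω, so the source sees R_top + R_bot‖R_L = 1762 Ω.
I = 9.22 V / 1762 Ω = 5.23 mA.

I ≈ 5.23 mA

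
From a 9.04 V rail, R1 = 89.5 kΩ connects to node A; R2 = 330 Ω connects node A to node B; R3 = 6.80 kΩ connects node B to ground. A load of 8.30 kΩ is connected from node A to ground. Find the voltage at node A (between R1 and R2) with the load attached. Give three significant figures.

V ≈ 0.371 V

Below node A the series string R2+R3 = 7130 Ω sits in parallel with the 8300 Ω load: 3835 Ω.
V_A = 9.04 × 3835/(89500 + 3835) = 0.371 V.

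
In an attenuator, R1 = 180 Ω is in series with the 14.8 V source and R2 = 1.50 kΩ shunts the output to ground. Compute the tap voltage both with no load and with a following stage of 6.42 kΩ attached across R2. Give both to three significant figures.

Unloaded: 13.2 V; loaded: 12.9 V

Open-circuit: V = 14.8 × 1500/(180 + 1500) = 13.2 V.
With the load, R2 becomes R2‖R_L = 1216 Ω, so V = 14.8 × 1216/1396 = 12.9 V.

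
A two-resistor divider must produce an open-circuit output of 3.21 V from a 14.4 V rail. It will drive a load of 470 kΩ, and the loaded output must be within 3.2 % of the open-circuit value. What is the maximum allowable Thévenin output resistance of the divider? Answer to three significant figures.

Loading drop = R_th/(R_th + R_L) ≤ 0.0320, so R_th ≤ R_L · ε/(1−ε) = 470 kΩ × 0.0320/0.9680 = 15.5 kΩ.

R_th ≤ 15.5 kΩ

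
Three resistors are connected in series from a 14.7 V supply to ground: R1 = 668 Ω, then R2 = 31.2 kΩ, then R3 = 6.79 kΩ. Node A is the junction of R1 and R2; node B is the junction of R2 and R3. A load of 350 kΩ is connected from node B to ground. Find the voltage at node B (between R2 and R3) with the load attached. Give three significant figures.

At node B, R3 is in parallel with the load: R3‖R_L = 6661 Ω.
Below node A the resistance is R2 + (R3‖R_L) = 37860 Ω, so V_A = 14.7 × 37860/38530 = 14.45 V.
Then V_B = V_A × (R3‖R_L)/(R2 + R3‖R_L) = 14.45 × 6661/37860 = 2.54 V.

V ≈ 2.54 V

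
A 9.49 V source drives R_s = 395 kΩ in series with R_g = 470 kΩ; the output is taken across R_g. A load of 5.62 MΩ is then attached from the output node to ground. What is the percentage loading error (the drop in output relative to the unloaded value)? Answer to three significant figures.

The divider's output (Thévenin) resistance is R_s‖R_g = 214.6 kΩ.
Fractional drop under load = R_th/(R_th + R_L) = 214.6 / (214.6 + 5620) = 0.03678.
So the output falls by 3.68 %.

3.68 %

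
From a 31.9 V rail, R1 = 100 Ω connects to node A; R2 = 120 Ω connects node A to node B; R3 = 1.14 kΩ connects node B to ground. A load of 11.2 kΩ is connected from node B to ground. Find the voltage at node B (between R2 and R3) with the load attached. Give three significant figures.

V ≈ 26.3 V

At node B, R3 is in parallel with the load: R3‖R_L = 1035 Ω.
Below node A the resistance is R2 + (R3‖R_L) = 1155 Ω, so V_A = 31.9 × 1155/1255 = 29.36 V.
Then V_B = V_A × (R3‖R_L)/(R2 + R3‖R_L) = 29.36 × 1035/1155 = 26.3 V.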